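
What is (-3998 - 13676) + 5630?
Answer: -12044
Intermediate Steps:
(-3998 - 13676) + 5630 = -17674 + 5630 = -12044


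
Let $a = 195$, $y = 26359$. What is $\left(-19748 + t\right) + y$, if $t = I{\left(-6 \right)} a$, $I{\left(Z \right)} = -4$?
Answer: $5831$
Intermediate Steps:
$t = -780$ ($t = \left(-4\right) 195 = -780$)
$\left(-19748 + t\right) + y = \left(-19748 - 780\right) + 26359 = -20528 + 26359 = 5831$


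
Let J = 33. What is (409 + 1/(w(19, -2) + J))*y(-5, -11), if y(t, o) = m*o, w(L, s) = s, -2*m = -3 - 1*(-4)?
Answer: 69740/31 ≈ 2249.7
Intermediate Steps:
m = -1/2 (m = -(-3 - 1*(-4))/2 = -(-3 + 4)/2 = -1/2*1 = -1/2 ≈ -0.50000)
y(t, o) = -o/2
(409 + 1/(w(19, -2) + J))*y(-5, -11) = (409 + 1/(-2 + 33))*(-1/2*(-11)) = (409 + 1/31)*(11/2) = (12680/31)*(11/2) = 69740/31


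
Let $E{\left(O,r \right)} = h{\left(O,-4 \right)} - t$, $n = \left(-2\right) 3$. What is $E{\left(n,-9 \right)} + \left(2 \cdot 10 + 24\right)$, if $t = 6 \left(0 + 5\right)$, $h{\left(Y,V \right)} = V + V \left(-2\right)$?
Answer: $18$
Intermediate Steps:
$h{\left(Y,V \right)} = - V$ ($h{\left(Y,V \right)} = V - 2 V = - V$)
$n = -6$
$t = 30$ ($t = 6 \cdot 5 = 30$)
$E{\left(O,r \right)} = -26$ ($E{\left(O,r \right)} = \left(-1\right) \left(-4\right) - 30 = 4 - 30 = -26$)
$E{\left(n,-9 \right)} + \left(2 \cdot 10 + 24\right) = -26 + \left(2 \cdot 10 + 24\right) = -26 + \left(20 + 24\right) = -26 + 44 = 18$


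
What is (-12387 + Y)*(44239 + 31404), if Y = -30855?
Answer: -3270954606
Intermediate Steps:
(-12387 + Y)*(44239 + 31404) = (-12387 - 30855)*(44239 + 31404) = -43242*75643 = -3270954606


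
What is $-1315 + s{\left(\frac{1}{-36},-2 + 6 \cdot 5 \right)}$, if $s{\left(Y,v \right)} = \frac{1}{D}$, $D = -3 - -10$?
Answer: $- \frac{9204}{7} \approx -1314.9$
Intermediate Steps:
$D = 7$ ($D = -3 + 10 = 7$)
$s{\left(Y,v \right)} = \frac{1}{7}$
$-1315 + s{\left(\frac{1}{-36},-2 + 6 \cdot 5 \right)} = -1315 + \frac{1}{7} = - \frac{9204}{7}$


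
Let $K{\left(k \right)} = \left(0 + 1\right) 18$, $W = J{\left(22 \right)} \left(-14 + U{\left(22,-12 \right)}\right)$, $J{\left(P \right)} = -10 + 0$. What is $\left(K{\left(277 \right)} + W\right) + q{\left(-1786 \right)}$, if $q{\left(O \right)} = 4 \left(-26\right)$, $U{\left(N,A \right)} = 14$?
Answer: $-86$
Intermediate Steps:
$q{\left(O \right)} = -104$
$J{\left(P \right)} = -10$
$W = 0$ ($W = - 10 \left(-14 + 14\right) = \left(-10\right) 0 = 0$)
$K{\left(k \right)} = 18$ ($K{\left(k \right)} = 1 \cdot 18 = 18$)
$\left(K{\left(277 \right)} + W\right) + q{\left(-1786 \right)} = \left(18 + 0\right) - 104 = 18 - 104 = -86$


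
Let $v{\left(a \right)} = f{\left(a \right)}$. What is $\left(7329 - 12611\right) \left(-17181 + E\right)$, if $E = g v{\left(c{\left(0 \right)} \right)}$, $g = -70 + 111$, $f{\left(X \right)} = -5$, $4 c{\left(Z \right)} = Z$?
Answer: $91832852$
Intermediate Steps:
$c{\left(Z \right)} = \frac{Z}{4}$
$v{\left(a \right)} = -5$
$g = 41$
$E = -205$ ($E = 41 \left(-5\right) = -205$)
$\left(7329 - 12611\right) \left(-17181 + E\right) = \left(7329 - 12611\right) \left(-17181 - 205\right) = \left(-5282\right) \left(-17386\right) = 91832852$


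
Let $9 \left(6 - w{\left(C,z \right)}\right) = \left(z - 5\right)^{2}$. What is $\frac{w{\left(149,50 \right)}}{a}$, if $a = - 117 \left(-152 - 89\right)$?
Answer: $- \frac{73}{9399} \approx -0.0077668$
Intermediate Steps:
$a = 28197$ ($a = \left(-117\right) \left(-241\right) = 28197$)
$w{\left(C,z \right)} = 6 - \frac{\left(-5 + z\right)^{2}}{9}$ ($w{\left(C,z \right)} = 6 - \frac{\left(z - 5\right)^{2}}{9} = 6 - \frac{\left(-5 + z\right)^{2}}{9}$)
$\frac{w{\left(149,50 \right)}}{a} = \frac{6 - \frac{\left(-5 + 50\right)^{2}}{9}}{28197} = \left(6 - \frac{45^{2}}{9}\right) \frac{1}{28197} = \left(6 - 225\right) \frac{1}{28197} = \left(-219\right) \frac{1}{28197} = - \frac{73}{9399}$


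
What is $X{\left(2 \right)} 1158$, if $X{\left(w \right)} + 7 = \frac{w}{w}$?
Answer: $-6948$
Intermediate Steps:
$X{\left(w \right)} = -6$ ($X{\left(w \right)} = -7 + \frac{w}{w} = -7 + 1 = -6$)
$X{\left(2 \right)} 1158 = \left(-6\right) 1158 = -6948$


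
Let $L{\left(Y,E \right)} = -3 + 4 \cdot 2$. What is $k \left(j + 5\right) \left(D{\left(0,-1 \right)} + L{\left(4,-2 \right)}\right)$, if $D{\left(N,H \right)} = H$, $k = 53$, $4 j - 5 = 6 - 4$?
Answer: $1431$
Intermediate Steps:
$j = \frac{7}{4}$ ($j = \frac{5}{4} + \frac{6 - 4}{4} = \frac{5}{4} + \frac{1}{4} \cdot 2 = \frac{5}{4} + \frac{1}{2} = \frac{7}{4} \approx 1.75$)
$L{\left(Y,E \right)} = 5$ ($L{\left(Y,E \right)} = -3 + 8 = 5$)
$k \left(j + 5\right) \left(D{\left(0,-1 \right)} + L{\left(4,-2 \right)}\right) = 53 \left(\frac{7}{4} + 5\right) \left(-1 + 5\right) = 53 \cdot \frac{27}{4} \cdot 4 = 53 \cdot 27 = 1431$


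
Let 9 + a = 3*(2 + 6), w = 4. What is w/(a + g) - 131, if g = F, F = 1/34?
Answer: -66805/511 ≈ -130.73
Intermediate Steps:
F = 1/34 ≈ 0.029412
g = 1/34 ≈ 0.029412
a = 15 (a = -9 + 3*(2 + 6) = -9 + 3*8 = -9 + 24 = 15)
w/(a + g) - 131 = 4/(15 + 1/34) - 131 = 4/(511/34) - 131 = 4*(34/511) - 131 = 136/511 - 131 = -66805/511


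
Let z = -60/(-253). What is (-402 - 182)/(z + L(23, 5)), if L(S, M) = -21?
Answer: 147752/5253 ≈ 28.127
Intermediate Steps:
z = 60/253 (z = -60*(-1/253) = 60/253 ≈ 0.23715)
(-402 - 182)/(z + L(23, 5)) = (-402 - 182)/(60/253 - 21) = -584/(-5253/253) = -584*(-253/5253) = 147752/5253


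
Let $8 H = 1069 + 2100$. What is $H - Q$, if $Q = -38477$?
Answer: $\frac{310985}{8} \approx 38873.0$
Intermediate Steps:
$H = \frac{3169}{8}$ ($H = \frac{1069 + 2100}{8} = \frac{1}{8} \cdot 3169 = \frac{3169}{8} \approx 396.13$)
$H - Q = \frac{3169}{8} - -38477 = \frac{3169}{8} + 38477 = \frac{310985}{8}$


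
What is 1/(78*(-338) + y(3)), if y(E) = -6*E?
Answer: -1/26382 ≈ -3.7905e-5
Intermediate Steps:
1/(78*(-338) + y(3)) = 1/(78*(-338) - 6*3) = 1/(-26364 - 18) = 1/(-26382) = -1/26382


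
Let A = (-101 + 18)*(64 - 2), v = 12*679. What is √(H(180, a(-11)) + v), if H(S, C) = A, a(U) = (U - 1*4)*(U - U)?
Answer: √3002 ≈ 54.791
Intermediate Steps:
v = 8148
a(U) = 0 (a(U) = (U - 4)*0 = (-4 + U)*0 = 0)
A = -5146 (A = -83*62 = -5146)
H(S, C) = -5146
√(H(180, a(-11)) + v) = √(-5146 + 8148) = √3002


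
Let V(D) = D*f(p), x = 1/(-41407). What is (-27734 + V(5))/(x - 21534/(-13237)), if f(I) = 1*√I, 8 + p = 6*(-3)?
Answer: -15201129065906/891645101 + 2740522295*I*√26/891645101 ≈ -17048.0 + 15.672*I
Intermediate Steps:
p = -26 (p = -8 + 6*(-3) = -8 - 18 = -26)
f(I) = √I
x = -1/41407 ≈ -2.4151e-5
V(D) = I*D*√26 (V(D) = D*√(-26) = D*(I*√26) = I*D*√26)
(-27734 + V(5))/(x - 21534/(-13237)) = (-27734 + I*5*√26)/(-1/41407 - 21534/(-13237)) = (-27734 + 5*I*√26)/(-1/41407 - 21534*(-1/13237)) = (-27734 + 5*I*√26)/(-1/41407 + 21534/13237) = (-27734 + 5*I*√26)/(891645101/548104459) = (-27734 + 5*I*√26)*(548104459/891645101) = -15201129065906/891645101 + 2740522295*I*√26/891645101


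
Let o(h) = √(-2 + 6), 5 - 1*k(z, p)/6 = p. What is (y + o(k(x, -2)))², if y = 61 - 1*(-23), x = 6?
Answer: 7396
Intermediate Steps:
k(z, p) = 30 - 6*p
o(h) = 2 (o(h) = √4 = 2)
y = 84 (y = 61 + 23 = 84)
(y + o(k(x, -2)))² = (84 + 2)² = 86² = 7396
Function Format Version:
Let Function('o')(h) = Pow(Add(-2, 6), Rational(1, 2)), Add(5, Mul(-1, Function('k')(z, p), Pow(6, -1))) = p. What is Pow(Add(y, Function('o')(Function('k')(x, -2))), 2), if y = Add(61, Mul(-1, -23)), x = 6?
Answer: 7396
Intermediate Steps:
Function('k')(z, p) = Add(30, Mul(-6, p))
Function('o')(h) = 2 (Function('o')(h) = Pow(4, Rational(1, 2)) = 2)
y = 84 (y = Add(61, 23) = 84)
Pow(Add(y, Function('o')(Function('k')(x, -2))), 2) = Pow(Add(84, 2), 2) = Pow(86, 2) = 7396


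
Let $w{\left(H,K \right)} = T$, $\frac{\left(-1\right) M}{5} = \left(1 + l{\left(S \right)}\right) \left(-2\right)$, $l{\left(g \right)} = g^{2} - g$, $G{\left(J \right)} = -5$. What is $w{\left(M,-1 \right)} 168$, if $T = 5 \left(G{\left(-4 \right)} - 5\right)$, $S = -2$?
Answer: $-8400$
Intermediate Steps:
$M = 70$ ($M = - 5 \left(1 - 2 \left(-1 - 2\right)\right) \left(-2\right) = - 5 \left(1 - -6\right) \left(-2\right) = - 5 \left(1 + 6\right) \left(-2\right) = - 5 \cdot 7 \left(-2\right) = \left(-5\right) \left(-14\right) = 70$)
$T = -50$ ($T = 5 \left(-5 - 5\right) = 5 \left(-10\right) = -50$)
$w{\left(H,K \right)} = -50$
$w{\left(M,-1 \right)} 168 = \left(-50\right) 168 = -8400$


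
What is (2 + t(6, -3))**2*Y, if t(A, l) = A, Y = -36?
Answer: -2304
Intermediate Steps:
(2 + t(6, -3))**2*Y = (2 + 6)**2*(-36) = 8**2*(-36) = 64*(-36) = -2304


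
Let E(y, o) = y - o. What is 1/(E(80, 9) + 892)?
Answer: 1/963 ≈ 0.0010384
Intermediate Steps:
1/(E(80, 9) + 892) = 1/((80 - 1*9) + 892) = 1/((80 - 9) + 892) = 1/(71 + 892) = 1/963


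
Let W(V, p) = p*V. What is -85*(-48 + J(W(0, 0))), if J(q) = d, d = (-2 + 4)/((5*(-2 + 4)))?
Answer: 4063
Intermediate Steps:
W(V, p) = V*p
d = ⅕ (d = 2/((5*2)) = 2/10 = 2*(⅒) = ⅕ ≈ 0.20000)
J(q) = ⅕
-85*(-48 + J(W(0, 0))) = -85*(-48 + ⅕) = -85*(-239/5) = 4063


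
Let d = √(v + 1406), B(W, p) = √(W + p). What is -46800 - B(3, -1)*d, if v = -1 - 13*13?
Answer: -46800 - 2*√618 ≈ -46850.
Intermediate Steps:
v = -170 (v = -1 - 169 = -170)
d = 2*√309 (d = √(-170 + 1406) = √1236 = 2*√309 ≈ 35.157)
-46800 - B(3, -1)*d = -46800 - √(3 - 1)*2*√309 = -46800 - √2*2*√309 = -46800 - 2*√618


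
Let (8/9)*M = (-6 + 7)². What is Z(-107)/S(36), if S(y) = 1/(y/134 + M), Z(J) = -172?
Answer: -32121/134 ≈ -239.71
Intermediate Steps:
M = 9/8 (M = 9*(-6 + 7)²/8 = (9/8)*1² = (9/8)*1 = 9/8 ≈ 1.1250)
S(y) = 1/(9/8 + y/134) (S(y) = 1/(y/134 + 9/8) = 1/(9/8 + y/134))
Z(-107)/S(36) = -172/(536/(603 + 4*36)) = -172/(536/(603 + 144)) = -172/(536/747) = -172/(536*(1/747)) = -172/536/747 = -172*747/536 = -32121/134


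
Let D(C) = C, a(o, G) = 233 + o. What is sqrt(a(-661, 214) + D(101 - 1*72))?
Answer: I*sqrt(399) ≈ 19.975*I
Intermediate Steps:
sqrt(a(-661, 214) + D(101 - 1*72)) = sqrt((233 - 661) + (101 - 1*72)) = sqrt(-428 + (101 - 72)) = sqrt(-428 + 29) = sqrt(-399) = I*sqrt(399)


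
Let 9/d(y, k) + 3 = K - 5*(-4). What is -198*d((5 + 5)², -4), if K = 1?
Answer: -99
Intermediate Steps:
d(y, k) = ½ (d(y, k) = 9/(-3 + (1 - 5*(-4))) = 9/(-3 + (1 + 20)) = 9/(-3 + 21) = 9/18 = 9*(1/18) = ½)
-198*d((5 + 5)², -4) = -198*½ = -99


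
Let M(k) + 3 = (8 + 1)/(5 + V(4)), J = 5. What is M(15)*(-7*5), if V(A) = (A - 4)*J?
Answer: 42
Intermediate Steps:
V(A) = -20 + 5*A (V(A) = (A - 4)*5 = (-4 + A)*5 = -20 + 5*A)
M(k) = -6/5 (M(k) = -3 + (8 + 1)/(5 + (-20 + 5*4)) = -3 + 9/(5 + (-20 + 20)) = -3 + 9/(5 + 0) = -3 + 9/5 = -6/5)
M(15)*(-7*5) = -(-42)*5/5 = -6/5*(-35) = 42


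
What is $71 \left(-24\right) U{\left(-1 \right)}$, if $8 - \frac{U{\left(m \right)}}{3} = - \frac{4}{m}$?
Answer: $-20448$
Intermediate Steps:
$U{\left(m \right)} = 24 + \frac{12}{m}$ ($U{\left(m \right)} = 24 - 3 \left(- \frac{4}{m}\right) = 24 + \frac{12}{m}$)
$71 \left(-24\right) U{\left(-1 \right)} = 71 \left(-24\right) \left(24 + \frac{12}{-1}\right) = - 1704 \left(24 + 12 \left(-1\right)\right) = - 1704 \left(24 - 12\right) = \left(-1704\right) 12 = -20448$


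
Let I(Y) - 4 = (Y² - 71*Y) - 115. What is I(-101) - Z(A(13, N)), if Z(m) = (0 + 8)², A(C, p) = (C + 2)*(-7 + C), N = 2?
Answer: 17197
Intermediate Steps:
I(Y) = -111 + Y² - 71*Y (I(Y) = 4 + ((Y² - 71*Y) - 115) = 4 + (-115 + Y² - 71*Y) = -111 + Y² - 71*Y)
A(C, p) = (-7 + C)*(2 + C) (A(C, p) = (2 + C)*(-7 + C) = (-7 + C)*(2 + C))
Z(m) = 64 (Z(m) = 8² = 64)
I(-101) - Z(A(13, N)) = (-111 + (-101)² - 71*(-101)) - 1*64 = (-111 + 10201 + 7171) - 64 = 17261 - 64 = 17197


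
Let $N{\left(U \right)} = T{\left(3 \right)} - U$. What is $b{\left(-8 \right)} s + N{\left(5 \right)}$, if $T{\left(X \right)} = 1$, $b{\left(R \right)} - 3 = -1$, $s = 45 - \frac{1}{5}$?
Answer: $\frac{428}{5} \approx 85.6$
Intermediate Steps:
$s = \frac{224}{5}$ ($s = 45 - \frac{1}{5} = \frac{224}{5} \approx 44.8$)
$b{\left(R \right)} = 2$ ($b{\left(R \right)} = 3 - 1 = 2$)
$N{\left(U \right)} = 1 - U$
$b{\left(-8 \right)} s + N{\left(5 \right)} = 2 \cdot \frac{224}{5} + \left(1 - 5\right) = \frac{448}{5} + \left(1 - 5\right) = \frac{448}{5} - 4 = \frac{428}{5}$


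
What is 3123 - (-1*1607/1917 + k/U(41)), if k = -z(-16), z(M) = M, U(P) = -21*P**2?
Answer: 70465489490/22557339 ≈ 3123.8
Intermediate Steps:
k = 16 (k = -1*(-16) = 16)
3123 - (-1*1607/1917 + k/U(41)) = 3123 - (-1*1607/1917 + 16/((-21*41**2))) = 3123 - (-1607*1/1917 + 16/((-21*1681))) = 3123 - (-1607/1917 + 16/(-35301)) = 3123 - (-1607/1917 + 16*(-1/35301)) = 3123 - (-1607/1917 - 16/35301) = 3123 - 1*(-18919793/22557339) = 3123 + 18919793/22557339 = 70465489490/22557339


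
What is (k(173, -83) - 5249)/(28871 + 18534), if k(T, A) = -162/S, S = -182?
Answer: -477578/4313855 ≈ -0.11071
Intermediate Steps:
k(T, A) = 81/91 (k(T, A) = -162/(-182) = -162*(-1/182) = 81/91)
(k(173, -83) - 5249)/(28871 + 18534) = (81/91 - 5249)/(28871 + 18534) = -477578/91/47405 = -477578/91*1/47405 = -477578/4313855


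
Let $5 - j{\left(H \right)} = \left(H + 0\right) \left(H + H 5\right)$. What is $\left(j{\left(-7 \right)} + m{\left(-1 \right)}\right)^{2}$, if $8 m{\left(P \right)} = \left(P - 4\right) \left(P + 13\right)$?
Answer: $\frac{351649}{4} \approx 87912.0$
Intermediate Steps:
$j{\left(H \right)} = 5 - 6 H^{2}$ ($j{\left(H \right)} = 5 - \left(H + 0\right) \left(H + H 5\right) = 5 - H \left(H + 5 H\right) = 5 - H 6 H = 5 - 6 H^{2}$)
$m{\left(P \right)} = \frac{\left(-4 + P\right) \left(13 + P\right)}{8}$ ($m{\left(P \right)} = \frac{\left(P - 4\right) \left(P + 13\right)}{8} = \frac{\left(-4 + P\right) \left(13 + P\right)}{8}$)
$\left(j{\left(-7 \right)} + m{\left(-1 \right)}\right)^{2} = \left(\left(5 - 6 \left(-7\right)^{2}\right) + \left(- \frac{13}{2} + \frac{\left(-1\right)^{2}}{8} + \frac{9}{8} \left(-1\right)\right)\right)^{2} = \left(\left(5 - 294\right) - \frac{15}{2}\right)^{2} = \left(-289 - \frac{15}{2}\right)^{2} = \left(- \frac{593}{2}\right)^{2} = \frac{351649}{4}$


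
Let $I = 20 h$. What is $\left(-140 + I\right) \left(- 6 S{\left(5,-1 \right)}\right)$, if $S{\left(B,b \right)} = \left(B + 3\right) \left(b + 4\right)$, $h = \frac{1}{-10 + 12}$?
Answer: $18720$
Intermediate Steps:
$h = \frac{1}{2} \approx 0.5$
$S{\left(B,b \right)} = \left(3 + B\right) \left(4 + b\right)$
$I = 10$ ($I = 20 \cdot \frac{1}{2} = 10$)
$\left(-140 + I\right) \left(- 6 S{\left(5,-1 \right)}\right) = \left(-140 + 10\right) \left(- 6 \left(12 + 3 \left(-1\right) + 4 \cdot 5 + 5 \left(-1\right)\right)\right) = - 130 \left(- 6 \left(12 - 3 + 20 - 5\right)\right) = - 130 \left(\left(-6\right) 24\right) = \left(-130\right) \left(-144\right) = 18720$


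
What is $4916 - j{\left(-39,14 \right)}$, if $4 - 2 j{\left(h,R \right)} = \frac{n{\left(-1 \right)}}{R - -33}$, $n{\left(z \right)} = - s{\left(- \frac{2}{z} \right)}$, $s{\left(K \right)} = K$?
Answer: $\frac{230957}{47} \approx 4914.0$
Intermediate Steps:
$n{\left(z \right)} = \frac{2}{z}$ ($n{\left(z \right)} = - \frac{-2}{z} = \frac{2}{z}$)
$j{\left(h,R \right)} = 2 + \frac{1}{33 + R}$ ($j{\left(h,R \right)} = 2 - \frac{\frac{2}{-1} \frac{1}{R - -33}}{2} = 2 - \frac{2 \left(-1\right) \frac{1}{R + 33}}{2} = 2 - \frac{\left(-2\right) \frac{1}{33 + R}}{2} = 2 + \frac{1}{33 + R}$)
$4916 - j{\left(-39,14 \right)} = 4916 - \frac{67 + 2 \cdot 14}{33 + 14} = 4916 - \frac{67 + 28}{47} = 4916 - \frac{1}{47} \cdot 95 = 4916 - \frac{95}{47} = \frac{230957}{47}$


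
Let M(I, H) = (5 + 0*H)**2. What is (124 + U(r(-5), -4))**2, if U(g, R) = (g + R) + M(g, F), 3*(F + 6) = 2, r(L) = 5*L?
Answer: 14400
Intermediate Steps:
F = -16/3 (F = -6 + (1/3)*2 = -6 + 2/3 = -16/3 ≈ -5.3333)
M(I, H) = 25 (M(I, H) = (5 + 0)**2 = 5**2 = 25)
U(g, R) = 25 + R + g (U(g, R) = (g + R) + 25 = (R + g) + 25 = 25 + R + g)
(124 + U(r(-5), -4))**2 = (124 + (25 - 4 + 5*(-5)))**2 = (124 + (25 - 4 - 25))**2 = (124 - 4)**2 = 120**2 = 14400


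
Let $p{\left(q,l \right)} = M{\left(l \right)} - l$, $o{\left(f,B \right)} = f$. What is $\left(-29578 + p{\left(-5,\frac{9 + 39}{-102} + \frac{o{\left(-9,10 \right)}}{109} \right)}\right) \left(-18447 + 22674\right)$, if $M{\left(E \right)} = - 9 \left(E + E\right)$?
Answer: $- \frac{231591238893}{1853} \approx -1.2498 \cdot 10^{8}$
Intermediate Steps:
$M{\left(E \right)} = - 18 E$ ($M{\left(E \right)} = - 9 \cdot 2 E = - 18 E$)
$p{\left(q,l \right)} = - 19 l$ ($p{\left(q,l \right)} = - 18 l - l = - 19 l$)
$\left(-29578 + p{\left(-5,\frac{9 + 39}{-102} + \frac{o{\left(-9,10 \right)}}{109} \right)}\right) \left(-18447 + 22674\right) = \left(-29578 - 19 \left(\frac{9 + 39}{-102} - \frac{9}{109}\right)\right) \left(-18447 + 22674\right) = \left(-29578 - 19 \left(48 \left(- \frac{1}{102}\right) - \frac{9}{109}\right)\right) 4227 = \left(-29578 - 19 \left(- \frac{8}{17} - \frac{9}{109}\right)\right) 4227 = \left(-29578 - - \frac{19475}{1853}\right) 4227 = \left(-29578 + \frac{19475}{1853}\right) 4227 = \left(- \frac{54788559}{1853}\right) 4227 = - \frac{231591238893}{1853}$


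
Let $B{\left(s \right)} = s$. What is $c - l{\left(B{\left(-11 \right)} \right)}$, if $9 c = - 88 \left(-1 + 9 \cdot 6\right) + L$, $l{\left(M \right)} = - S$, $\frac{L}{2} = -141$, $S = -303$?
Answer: $- \frac{7673}{9} \approx -852.56$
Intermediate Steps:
$L = -282$ ($L = 2 \left(-141\right) = -282$)
$l{\left(M \right)} = 303$ ($l{\left(M \right)} = \left(-1\right) \left(-303\right) = 303$)
$c = - \frac{4946}{9}$ ($c = \frac{- 88 \left(-1 + 9 \cdot 6\right) - 282}{9} = \frac{- 88 \left(-1 + 54\right) - 282}{9} = \frac{\left(-88\right) 53 - 282}{9} = \frac{-4664 - 282}{9} = \frac{1}{9} \left(-4946\right) = - \frac{4946}{9} \approx -549.56$)
$c - l{\left(B{\left(-11 \right)} \right)} = - \frac{4946}{9} - 303 = - \frac{7673}{9}$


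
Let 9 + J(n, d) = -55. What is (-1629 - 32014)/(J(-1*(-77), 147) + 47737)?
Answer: -33643/47673 ≈ -0.70570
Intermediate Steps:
J(n, d) = -64 (J(n, d) = -9 - 55 = -64)
(-1629 - 32014)/(J(-1*(-77), 147) + 47737) = (-1629 - 32014)/(-64 + 47737) = -33643/47673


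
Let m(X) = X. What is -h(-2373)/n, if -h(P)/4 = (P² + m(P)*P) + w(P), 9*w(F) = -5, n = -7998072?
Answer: -101360317/17995662 ≈ -5.6325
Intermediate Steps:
w(F) = -5/9 (w(F) = (⅑)*(-5) = -5/9)
h(P) = 20/9 - 8*P² (h(P) = -4*((P² + P*P) - 5/9) = -4*((P² + P²) - 5/9) = -4*(2*P² - 5/9) = -4*(-5/9 + 2*P²) = 20/9 - 8*P²)
-h(-2373)/n = -(20/9 - 8*(-2373)²)/(-7998072) = -(20/9 - 8*5631129)*(-1)/7998072 = -(20/9 - 45049032)*(-1)/7998072 = -(-405441268)*(-1)/(9*7998072) = -1*101360317/17995662 = -101360317/17995662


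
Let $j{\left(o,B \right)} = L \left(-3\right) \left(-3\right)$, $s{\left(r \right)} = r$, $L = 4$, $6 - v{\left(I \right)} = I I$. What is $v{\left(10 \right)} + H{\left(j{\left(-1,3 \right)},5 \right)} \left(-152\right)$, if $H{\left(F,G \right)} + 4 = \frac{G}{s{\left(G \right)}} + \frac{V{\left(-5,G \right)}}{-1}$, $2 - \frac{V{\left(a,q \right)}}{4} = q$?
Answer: $-1462$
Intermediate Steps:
$v{\left(I \right)} = 6 - I^{2}$ ($v{\left(I \right)} = 6 - I I = 6 - I^{2}$)
$V{\left(a,q \right)} = 8 - 4 q$
$j{\left(o,B \right)} = 36$ ($j{\left(o,B \right)} = 4 \left(-3\right) \left(-3\right) = \left(-12\right) \left(-3\right) = 36$)
$H{\left(F,G \right)} = -11 + 4 G$ ($H{\left(F,G \right)} = -4 + \left(\frac{G}{G} + \frac{8 - 4 G}{-1}\right) = -4 + \left(1 + \left(8 - 4 G\right) \left(-1\right)\right) = -4 + \left(1 + \left(-8 + 4 G\right)\right) = -4 + \left(-7 + 4 G\right) = -11 + 4 G$)
$v{\left(10 \right)} + H{\left(j{\left(-1,3 \right)},5 \right)} \left(-152\right) = \left(6 - 10^{2}\right) + \left(-11 + 4 \cdot 5\right) \left(-152\right) = \left(6 - 100\right) + \left(-11 + 20\right) \left(-152\right) = \left(6 - 100\right) + 9 \left(-152\right) = -94 - 1368 = -1462$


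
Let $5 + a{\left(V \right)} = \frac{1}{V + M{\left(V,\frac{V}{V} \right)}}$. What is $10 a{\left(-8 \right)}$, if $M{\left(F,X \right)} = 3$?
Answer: $-52$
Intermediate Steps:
$a{\left(V \right)} = -5 + \frac{1}{3 + V}$ ($a{\left(V \right)} = -5 + \frac{1}{V + 3} = -5 + \frac{1}{3 + V}$)
$10 a{\left(-8 \right)} = 10 \frac{-14 - -40}{3 - 8} = 10 \frac{-14 + 40}{-5} = 10 \left(\left(- \frac{1}{5}\right) 26\right) = 10 \left(- \frac{26}{5}\right) = -52$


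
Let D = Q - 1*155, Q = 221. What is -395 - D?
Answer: -461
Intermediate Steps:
D = 66 (D = 221 - 1*155 = 221 - 155 = 66)
-395 - D = -395 - 1*66 = -395 - 66 = -461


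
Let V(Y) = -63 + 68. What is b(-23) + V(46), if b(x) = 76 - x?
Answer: 104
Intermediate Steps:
V(Y) = 5
b(-23) + V(46) = (76 - 1*(-23)) + 5 = (76 + 23) + 5 = 99 + 5 = 104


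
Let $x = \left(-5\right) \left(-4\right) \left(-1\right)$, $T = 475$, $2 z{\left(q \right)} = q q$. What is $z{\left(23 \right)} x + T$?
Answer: $-4815$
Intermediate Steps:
$z{\left(q \right)} = \frac{q^{2}}{2}$ ($z{\left(q \right)} = \frac{q q}{2} = \frac{q^{2}}{2}$)
$x = -20$ ($x = 20 \left(-1\right) = -20$)
$z{\left(23 \right)} x + T = \frac{23^{2}}{2} \left(-20\right) + 475 = \frac{1}{2} \cdot 529 \left(-20\right) + 475 = \frac{529}{2} \left(-20\right) + 475 = -5290 + 475 = -4815$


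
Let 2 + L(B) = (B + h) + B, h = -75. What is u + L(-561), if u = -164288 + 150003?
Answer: -15484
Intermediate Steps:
L(B) = -77 + 2*B (L(B) = -2 + ((B - 75) + B) = -2 + ((-75 + B) + B) = -2 + (-75 + 2*B) = -77 + 2*B)
u = -14285
u + L(-561) = -14285 + (-77 + 2*(-561)) = -14285 + (-77 - 1122) = -14285 - 1199 = -15484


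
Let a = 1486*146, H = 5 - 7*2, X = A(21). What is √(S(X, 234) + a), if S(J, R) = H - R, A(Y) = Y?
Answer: √216713 ≈ 465.52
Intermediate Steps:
X = 21
H = -9 (H = 5 - 14 = -9)
S(J, R) = -9 - R
a = 216956
√(S(X, 234) + a) = √((-9 - 1*234) + 216956) = √((-9 - 234) + 216956) = √(-243 + 216956) = √216713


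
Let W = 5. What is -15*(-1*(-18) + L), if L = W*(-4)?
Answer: 30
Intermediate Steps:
L = -20 (L = 5*(-4) = -20)
-15*(-1*(-18) + L) = -15*(-1*(-18) - 20) = -15*(18 - 20) = -15*(-2) = 30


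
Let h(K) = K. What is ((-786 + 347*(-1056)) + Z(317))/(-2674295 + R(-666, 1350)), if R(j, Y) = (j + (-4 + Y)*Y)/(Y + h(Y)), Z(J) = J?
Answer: 55035150/401043337 ≈ 0.13723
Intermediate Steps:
R(j, Y) = (j + Y*(-4 + Y))/(2*Y) (R(j, Y) = (j + (-4 + Y)*Y)/(Y + Y) = (j + Y*(-4 + Y))/((2*Y)) = (j + Y*(-4 + Y))*(1/(2*Y)) = (j + Y*(-4 + Y))/(2*Y))
((-786 + 347*(-1056)) + Z(317))/(-2674295 + R(-666, 1350)) = ((-786 + 347*(-1056)) + 317)/(-2674295 + (-2 + (1/2)*1350 + (1/2)*(-666)/1350)) = ((-786 - 366432) + 317)/(-2674295 + (-2 + 675 + (1/2)*(-666)*(1/1350))) = (-367218 + 317)/(-2674295 + (-2 + 675 - 37/150)) = -366901/(-2674295 + 100913/150) = -366901/(-401043337/150) = -366901*(-150/401043337) = 55035150/401043337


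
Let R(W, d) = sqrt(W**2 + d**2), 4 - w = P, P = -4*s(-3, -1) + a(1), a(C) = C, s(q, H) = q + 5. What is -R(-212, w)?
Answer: -sqrt(45065) ≈ -212.29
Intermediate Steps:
s(q, H) = 5 + q
P = -7 (P = -4*(5 - 3) + 1 = -4*2 + 1 = -8 + 1 = -7)
w = 11 (w = 4 - 1*(-7) = 4 + 7 = 11)
-R(-212, w) = -sqrt((-212)**2 + 11**2) = -sqrt(44944 + 121) = -sqrt(45065)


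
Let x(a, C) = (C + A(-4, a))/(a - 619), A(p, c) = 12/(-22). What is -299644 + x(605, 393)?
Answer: -46149493/154 ≈ -2.9967e+5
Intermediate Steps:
A(p, c) = -6/11 (A(p, c) = 12*(-1/22) = -6/11)
x(a, C) = (-6/11 + C)/(-619 + a) (x(a, C) = (C - 6/11)/(a - 619) = (-6/11 + C)/(-619 + a))
-299644 + x(605, 393) = -299644 + (-6/11 + 393)/(-619 + 605) = -299644 + (4317/11)/(-14) = -299644 - 1/14*4317/11 = -299644 - 4317/154 = -46149493/154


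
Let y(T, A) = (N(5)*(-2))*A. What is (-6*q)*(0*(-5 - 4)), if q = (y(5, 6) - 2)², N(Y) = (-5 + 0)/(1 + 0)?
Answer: 0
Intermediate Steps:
N(Y) = -5 (N(Y) = -5/1 = -5*1 = -5)
y(T, A) = 10*A (y(T, A) = (-5*(-2))*A = 10*A)
q = 3364 (q = (10*6 - 2)² = (60 - 2)² = 58² = 3364)
(-6*q)*(0*(-5 - 4)) = (-6*3364)*(0*(-5 - 4)) = -0*(-9) = -20184*0 = 0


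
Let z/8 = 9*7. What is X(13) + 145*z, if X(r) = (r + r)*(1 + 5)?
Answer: 73236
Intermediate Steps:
z = 504 (z = 8*(9*7) = 8*63 = 504)
X(r) = 12*r (X(r) = (2*r)*6 = 12*r)
X(13) + 145*z = 12*13 + 145*504 = 156 + 73080 = 73236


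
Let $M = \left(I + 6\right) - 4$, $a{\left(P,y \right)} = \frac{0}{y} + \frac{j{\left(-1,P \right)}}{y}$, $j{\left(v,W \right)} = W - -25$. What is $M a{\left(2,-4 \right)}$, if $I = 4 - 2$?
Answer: $-27$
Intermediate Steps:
$j{\left(v,W \right)} = 25 + W$ ($j{\left(v,W \right)} = W + 25 = 25 + W$)
$I = 2$ ($I = 4 - 2 = 2$)
$a{\left(P,y \right)} = \frac{25 + P}{y}$ ($a{\left(P,y \right)} = \frac{0}{y} + \frac{25 + P}{y} = 0 + \frac{25 + P}{y} = \frac{25 + P}{y}$)
$M = 4$ ($M = \left(2 + 6\right) - 4 = 8 - 4 = 4$)
$M a{\left(2,-4 \right)} = 4 \frac{25 + 2}{-4} = 4 \left(\left(- \frac{1}{4}\right) 27\right) = 4 \left(- \frac{27}{4}\right) = -27$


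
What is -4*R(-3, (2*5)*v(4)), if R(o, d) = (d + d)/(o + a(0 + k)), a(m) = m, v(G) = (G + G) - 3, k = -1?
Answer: 100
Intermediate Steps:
v(G) = -3 + 2*G (v(G) = 2*G - 3 = -3 + 2*G)
R(o, d) = 2*d/(-1 + o) (R(o, d) = (d + d)/(o + (0 - 1)) = (2*d)/(o - 1) = (2*d)/(-1 + o) = 2*d/(-1 + o))
-4*R(-3, (2*5)*v(4)) = -8*(2*5)*(-3 + 2*4)/(-1 - 3) = -8*10*(-3 + 8)/(-4) = -8*10*5*(-1)/4 = -8*50*(-1)/4 = -4*(-25) = 100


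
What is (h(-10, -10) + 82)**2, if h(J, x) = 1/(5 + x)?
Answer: 167281/25 ≈ 6691.2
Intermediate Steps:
(h(-10, -10) + 82)**2 = (1/(5 - 10) + 82)**2 = (1/(-5) + 82)**2 = (-1/5 + 82)**2 = (409/5)**2 = 167281/25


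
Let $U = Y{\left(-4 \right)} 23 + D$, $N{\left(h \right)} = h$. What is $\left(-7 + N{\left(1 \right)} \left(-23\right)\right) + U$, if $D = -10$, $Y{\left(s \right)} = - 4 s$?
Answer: $328$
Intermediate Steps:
$U = 358$ ($U = \left(-4\right) \left(-4\right) 23 - 10 = 16 \cdot 23 - 10 = 368 - 10 = 358$)
$\left(-7 + N{\left(1 \right)} \left(-23\right)\right) + U = \left(-7 + 1 \left(-23\right)\right) + 358 = \left(-7 - 23\right) + 358 = -30 + 358 = 328$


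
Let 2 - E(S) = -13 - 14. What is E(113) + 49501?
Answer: 49530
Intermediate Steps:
E(S) = 29 (E(S) = 2 - (-13 - 14) = 2 - 1*(-27) = 2 + 27 = 29)
E(113) + 49501 = 29 + 49501 = 49530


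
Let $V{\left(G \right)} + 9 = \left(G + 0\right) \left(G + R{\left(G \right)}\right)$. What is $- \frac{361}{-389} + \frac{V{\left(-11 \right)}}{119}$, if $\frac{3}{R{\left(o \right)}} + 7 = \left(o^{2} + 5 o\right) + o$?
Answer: $\frac{1380153}{740656} \approx 1.8634$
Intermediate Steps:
$R{\left(o \right)} = \frac{3}{-7 + o^{2} + 6 o}$ ($R{\left(o \right)} = \frac{3}{-7 + \left(\left(o^{2} + 5 o\right) + o\right)} = \frac{3}{-7 + \left(o^{2} + 6 o\right)} = \frac{3}{-7 + o^{2} + 6 o}$)
$V{\left(G \right)} = -9 + G \left(G + \frac{3}{-7 + G^{2} + 6 G}\right)$ ($V{\left(G \right)} = -9 + \left(G + 0\right) \left(G + \frac{3}{-7 + G^{2} + 6 G}\right) = -9 + G \left(G + \frac{3}{-7 + G^{2} + 6 G}\right)$)
$- \frac{361}{-389} + \frac{V{\left(-11 \right)}}{119} = - \frac{361}{-389} + \frac{\frac{1}{-7 + \left(-11\right)^{2} + 6 \left(-11\right)} \left(3 \left(-11\right) + \left(-9 + \left(-11\right)^{2}\right) \left(-7 + \left(-11\right)^{2} + 6 \left(-11\right)\right)\right)}{119} = \left(-361\right) \left(- \frac{1}{389}\right) + \frac{-33 + \left(-9 + 121\right) \left(-7 + 121 - 66\right)}{-7 + 121 - 66} \cdot \frac{1}{119} = \frac{361}{389} + \frac{-33 + 112 \cdot 48}{48} \cdot \frac{1}{119} = \frac{361}{389} + \frac{-33 + 5376}{48} \cdot \frac{1}{119} = \frac{361}{389} + \frac{1}{48} \cdot 5343 \cdot \frac{1}{119} = \frac{361}{389} + \frac{1781}{16} \cdot \frac{1}{119} = \frac{361}{389} + \frac{1781}{1904} = \frac{1380153}{740656}$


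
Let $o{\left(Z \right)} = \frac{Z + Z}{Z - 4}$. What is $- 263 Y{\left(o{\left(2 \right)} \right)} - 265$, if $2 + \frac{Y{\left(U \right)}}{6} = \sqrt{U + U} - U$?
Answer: $-265 - 3156 i \approx -265.0 - 3156.0 i$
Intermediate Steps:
$o{\left(Z \right)} = \frac{2 Z}{-4 + Z}$
$Y{\left(U \right)} = -12 - 6 U + 6 \sqrt{2} \sqrt{U}$ ($Y{\left(U \right)} = -12 + 6 \left(\sqrt{U + U} - U\right) = -12 + 6 \left(\sqrt{2 U} - U\right) = -12 + 6 \left(\sqrt{2} \sqrt{U} - U\right) = -12 + 6 \left(- U + \sqrt{2} \sqrt{U}\right) = -12 + \left(- 6 U + 6 \sqrt{2} \sqrt{U}\right) = -12 - 6 U + 6 \sqrt{2} \sqrt{U}$)
$- 263 Y{\left(o{\left(2 \right)} \right)} - 265 = - 263 \left(-12 - 6 \cdot 2 \cdot 2 \frac{1}{-4 + 2} + 6 \sqrt{2} \sqrt{2 \cdot 2 \frac{1}{-4 + 2}}\right) - 265 = - 263 \left(-12 - 6 \cdot 2 \cdot 2 \frac{1}{-2} + 6 \sqrt{2} \sqrt{2 \cdot 2 \frac{1}{-2}}\right) - 265 = - 263 \left(-12 - 6 \cdot 2 \cdot 2 \left(- \frac{1}{2}\right) + 6 \sqrt{2} \sqrt{2 \cdot 2 \left(- \frac{1}{2}\right)}\right) - 265 = - 263 \left(-12 - -12 + 6 \sqrt{2} \sqrt{-2}\right) - 265 = - 263 \left(-12 + 12 + 6 \sqrt{2} i \sqrt{2}\right) - 265 = - 263 \left(-12 + 12 + 12 i\right) - 265 = - 263 \cdot 12 i - 265 = - 3156 i - 265 = -265 - 3156 i$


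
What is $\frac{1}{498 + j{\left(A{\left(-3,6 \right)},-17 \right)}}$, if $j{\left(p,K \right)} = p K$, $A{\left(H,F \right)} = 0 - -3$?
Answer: $\frac{1}{447} \approx 0.0022371$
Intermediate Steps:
$A{\left(H,F \right)} = 3$ ($A{\left(H,F \right)} = 0 + 3 = 3$)
$j{\left(p,K \right)} = K p$
$\frac{1}{498 + j{\left(A{\left(-3,6 \right)},-17 \right)}} = \frac{1}{498 - 51} = \frac{1}{447}$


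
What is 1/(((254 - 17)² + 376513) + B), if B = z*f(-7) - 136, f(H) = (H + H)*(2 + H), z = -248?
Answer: 1/415186 ≈ 2.4086e-6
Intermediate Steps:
f(H) = 2*H*(2 + H) (f(H) = (2*H)*(2 + H) = 2*H*(2 + H))
B = -17496 (B = -496*(-7)*(2 - 7) - 136 = -496*(-7)*(-5) - 136 = -248*70 - 136 = -17360 - 136 = -17496)
1/(((254 - 17)² + 376513) + B) = 1/(((254 - 17)² + 376513) - 17496) = 1/((237² + 376513) - 17496) = 1/((56169 + 376513) - 17496) = 1/(432682 - 17496) = 1/415186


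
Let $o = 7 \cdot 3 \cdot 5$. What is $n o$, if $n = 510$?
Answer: $53550$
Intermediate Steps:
$o = 105$ ($o = 21 \cdot 5 = 105$)
$n o = 510 \cdot 105 = 53550$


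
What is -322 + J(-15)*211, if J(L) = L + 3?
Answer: -2854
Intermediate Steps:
J(L) = 3 + L
-322 + J(-15)*211 = -322 + (3 - 15)*211 = -322 - 12*211 = -322 - 2532 = -2854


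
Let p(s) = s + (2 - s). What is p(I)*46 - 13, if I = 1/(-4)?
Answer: 79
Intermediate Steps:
I = -1/4 ≈ -0.25000
p(s) = 2
p(I)*46 - 13 = 2*46 - 13 = 92 - 13 = 79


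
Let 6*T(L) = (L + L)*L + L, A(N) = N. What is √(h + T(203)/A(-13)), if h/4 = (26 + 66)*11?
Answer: √18183594/78 ≈ 54.669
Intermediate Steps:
T(L) = L²/3 + L/6 (T(L) = ((L + L)*L + L)/6 = ((2*L)*L + L)/6 = (2*L² + L)/6 = (L + 2*L²)/6 = L²/3 + L/6)
h = 4048 (h = 4*((26 + 66)*11) = 4*(92*11) = 4*1012 = 4048)
√(h + T(203)/A(-13)) = √(4048 + ((⅙)*203*(1 + 2*203))/(-13)) = √(4048 + ((⅙)*203*(1 + 406))*(-1/13)) = √(4048 + ((⅙)*203*407)*(-1/13)) = √(4048 + (82621/6)*(-1/13)) = √(4048 - 82621/78) = √(233123/78) = √18183594/78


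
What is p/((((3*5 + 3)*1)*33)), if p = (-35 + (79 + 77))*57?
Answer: 209/18 ≈ 11.611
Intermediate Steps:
p = 6897 (p = (-35 + 156)*57 = 121*57 = 6897)
p/((((3*5 + 3)*1)*33)) = 6897/((((3*5 + 3)*1)*33)) = 6897/((((15 + 3)*1)*33)) = 6897/(((18*1)*33)) = 6897/((18*33)) = 6897/594 = 6897*(1/594) = 209/18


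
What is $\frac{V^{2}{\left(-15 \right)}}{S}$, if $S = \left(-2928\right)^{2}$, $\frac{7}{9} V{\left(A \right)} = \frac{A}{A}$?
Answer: $\frac{9}{46676224} \approx 1.9282 \cdot 10^{-7}$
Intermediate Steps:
$V{\left(A \right)} = \frac{9}{7}$ ($V{\left(A \right)} = \frac{9 \frac{A}{A}}{7} = \frac{9}{7} \cdot 1 = \frac{9}{7}$)
$S = 8573184$
$\frac{V^{2}{\left(-15 \right)}}{S} = \frac{\left(\frac{9}{7}\right)^{2}}{8573184} = \frac{81}{49} \cdot \frac{1}{8573184} = \frac{9}{46676224}$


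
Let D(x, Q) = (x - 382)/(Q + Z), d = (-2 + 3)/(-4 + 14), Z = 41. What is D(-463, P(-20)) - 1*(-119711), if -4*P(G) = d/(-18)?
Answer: 3533380031/29521 ≈ 1.1969e+5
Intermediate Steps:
d = 1/10 ≈ 0.10000
P(G) = 1/720 (P(G) = -1/(40*(-18)) = -(-1)/(40*18) = -1/4*(-1/180) = 1/720)
D(x, Q) = (-382 + x)/(41 + Q) (D(x, Q) = (x - 382)/(Q + 41) = (-382 + x)/(41 + Q))
D(-463, P(-20)) - 1*(-119711) = (-382 - 463)/(41 + 1/720) - 1*(-119711) = -845/(29521/720) + 119711 = (720/29521)*(-845) + 119711 = -608400/29521 + 119711 = 3533380031/29521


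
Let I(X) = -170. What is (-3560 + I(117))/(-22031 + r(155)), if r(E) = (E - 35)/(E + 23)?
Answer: 331970/1960699 ≈ 0.16931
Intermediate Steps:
r(E) = (-35 + E)/(23 + E)
(-3560 + I(117))/(-22031 + r(155)) = (-3560 - 170)/(-22031 + (-35 + 155)/(23 + 155)) = -3730/(-22031 + 120/178) = -3730/(-22031 + (1/178)*120) = -3730/(-22031 + 60/89) = -3730/(-1960699/89) = -3730*(-89/1960699) = 331970/1960699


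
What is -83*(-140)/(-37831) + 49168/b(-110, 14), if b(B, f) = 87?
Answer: 1859063668/3291297 ≈ 564.84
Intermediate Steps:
-83*(-140)/(-37831) + 49168/b(-110, 14) = -83*(-140)/(-37831) + 49168/87 = 11620*(-1/37831) + 49168*(1/87) = -11620/37831 + 49168/87 = 1859063668/3291297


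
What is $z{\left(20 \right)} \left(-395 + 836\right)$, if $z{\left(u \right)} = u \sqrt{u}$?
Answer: $17640 \sqrt{5} \approx 39444.0$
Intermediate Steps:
$z{\left(u \right)} = u^{\frac{3}{2}}$
$z{\left(20 \right)} \left(-395 + 836\right) = 20^{\frac{3}{2}} \left(-395 + 836\right) = 40 \sqrt{5} \cdot 441 = 17640 \sqrt{5}$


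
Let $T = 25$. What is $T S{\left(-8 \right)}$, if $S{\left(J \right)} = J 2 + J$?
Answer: $-600$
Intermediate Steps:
$S{\left(J \right)} = 3 J$ ($S{\left(J \right)} = 2 J + J = 3 J$)
$T S{\left(-8 \right)} = 25 \cdot 3 \left(-8\right) = 25 \left(-24\right) = -600$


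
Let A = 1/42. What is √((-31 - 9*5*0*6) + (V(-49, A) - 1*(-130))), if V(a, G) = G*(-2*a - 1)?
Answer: √178710/42 ≈ 10.065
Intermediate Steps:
A = 1/42 ≈ 0.023810
V(a, G) = G*(-1 - 2*a)
√((-31 - 9*5*0*6) + (V(-49, A) - 1*(-130))) = √((-31 - 9*5*0*6) + (-1*1/42*(1 + 2*(-49)) - 1*(-130))) = √((-31 - 0*6) + (-1*1/42*(1 - 98) + 130)) = √((-31 - 9*0) + (-1*1/42*(-97) + 130)) = √((-31 + 0) + (97/42 + 130)) = √(-31 + 5557/42) = √(4255/42) = √178710/42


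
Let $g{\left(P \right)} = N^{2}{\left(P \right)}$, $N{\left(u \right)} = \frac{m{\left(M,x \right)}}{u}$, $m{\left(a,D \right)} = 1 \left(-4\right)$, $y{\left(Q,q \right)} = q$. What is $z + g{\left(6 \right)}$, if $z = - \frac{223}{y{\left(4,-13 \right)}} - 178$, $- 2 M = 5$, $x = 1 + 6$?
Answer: $- \frac{18767}{117} \approx -160.4$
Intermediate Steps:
$x = 7$
$M = - \frac{5}{2}$ ($M = \left(- \frac{1}{2}\right) 5 = - \frac{5}{2} \approx -2.5$)
$m{\left(a,D \right)} = -4$
$N{\left(u \right)} = - \frac{4}{u}$
$z = - \frac{2091}{13}$ ($z = - \frac{223}{-13} - 178 = \left(-223\right) \left(- \frac{1}{13}\right) - 178 = \frac{223}{13} - 178 = - \frac{2091}{13} \approx -160.85$)
$g{\left(P \right)} = \frac{16}{P^{2}}$ ($g{\left(P \right)} = \left(- \frac{4}{P}\right)^{2} = \frac{16}{P^{2}}$)
$z + g{\left(6 \right)} = - \frac{2091}{13} + \frac{16}{36} = - \frac{2091}{13} + 16 \cdot \frac{1}{36} = - \frac{2091}{13} + \frac{4}{9} = - \frac{18767}{117}$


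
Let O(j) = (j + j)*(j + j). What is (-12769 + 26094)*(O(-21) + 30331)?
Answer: 427665875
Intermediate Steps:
O(j) = 4*j² (O(j) = (2*j)*(2*j) = 4*j²)
(-12769 + 26094)*(O(-21) + 30331) = (-12769 + 26094)*(4*(-21)² + 30331) = 13325*(4*441 + 30331) = 13325*(1764 + 30331) = 13325*32095 = 427665875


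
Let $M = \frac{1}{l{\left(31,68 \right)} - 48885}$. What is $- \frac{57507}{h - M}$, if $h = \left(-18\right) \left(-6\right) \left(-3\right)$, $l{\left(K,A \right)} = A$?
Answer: $\frac{2807319219}{15816707} \approx 177.49$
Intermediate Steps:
$h = -324$ ($h = 108 \left(-3\right) = -324$)
$M = - \frac{1}{48817}$ ($M = \frac{1}{68 - 48885} = \frac{1}{-48817} = - \frac{1}{48817} \approx -2.0485 \cdot 10^{-5}$)
$- \frac{57507}{h - M} = - \frac{57507}{-324 - - \frac{1}{48817}} = - \frac{57507}{-324 + \frac{1}{48817}} = - \frac{57507}{- \frac{15816707}{48817}} = \left(-57507\right) \left(- \frac{48817}{15816707}\right) = \frac{2807319219}{15816707}$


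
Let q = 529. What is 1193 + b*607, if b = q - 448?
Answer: 50360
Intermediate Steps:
b = 81 (b = 529 - 448 = 81)
1193 + b*607 = 1193 + 81*607 = 1193 + 49167 = 50360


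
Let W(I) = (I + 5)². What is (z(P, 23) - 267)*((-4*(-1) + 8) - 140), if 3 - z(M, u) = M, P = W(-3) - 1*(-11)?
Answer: 35712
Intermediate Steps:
W(I) = (5 + I)²
P = 15 (P = (5 - 3)² - 1*(-11) = 2² + 11 = 4 + 11 = 15)
z(M, u) = 3 - M
(z(P, 23) - 267)*((-4*(-1) + 8) - 140) = ((3 - 1*15) - 267)*((-4*(-1) + 8) - 140) = ((3 - 15) - 267)*((4 + 8) - 140) = (-12 - 267)*(12 - 140) = -279*(-128) = 35712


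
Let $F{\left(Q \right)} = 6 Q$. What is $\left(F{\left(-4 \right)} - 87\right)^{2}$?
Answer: $12321$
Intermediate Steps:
$\left(F{\left(-4 \right)} - 87\right)^{2} = \left(6 \left(-4\right) - 87\right)^{2} = \left(-24 - 87\right)^{2} = \left(-111\right)^{2} = 12321$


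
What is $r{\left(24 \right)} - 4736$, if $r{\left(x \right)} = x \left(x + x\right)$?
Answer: $-3584$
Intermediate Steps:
$r{\left(x \right)} = 2 x^{2}$ ($r{\left(x \right)} = x 2 x = 2 x^{2}$)
$r{\left(24 \right)} - 4736 = 2 \cdot 24^{2} - 4736 = 2 \cdot 576 - 4736 = 1152 - 4736 = -3584$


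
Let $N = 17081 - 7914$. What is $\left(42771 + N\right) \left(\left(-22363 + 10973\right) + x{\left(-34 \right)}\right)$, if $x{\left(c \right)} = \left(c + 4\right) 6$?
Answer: $-600922660$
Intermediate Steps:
$N = 9167$
$x{\left(c \right)} = 24 + 6 c$ ($x{\left(c \right)} = \left(4 + c\right) 6 = 24 + 6 c$)
$\left(42771 + N\right) \left(\left(-22363 + 10973\right) + x{\left(-34 \right)}\right) = \left(42771 + 9167\right) \left(\left(-22363 + 10973\right) + \left(24 + 6 \left(-34\right)\right)\right) = 51938 \left(-11390 + \left(24 - 204\right)\right) = 51938 \left(-11390 - 180\right) = 51938 \left(-11570\right) = -600922660$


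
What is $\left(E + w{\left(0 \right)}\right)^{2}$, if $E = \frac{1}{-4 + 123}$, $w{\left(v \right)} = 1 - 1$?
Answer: $\frac{1}{14161} \approx 7.0616 \cdot 10^{-5}$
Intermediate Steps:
$w{\left(v \right)} = 0$
$E = \frac{1}{119} \approx 0.0084034$
$\left(E + w{\left(0 \right)}\right)^{2} = \left(\frac{1}{119} + 0\right)^{2} = \left(\frac{1}{119}\right)^{2} = \frac{1}{14161}$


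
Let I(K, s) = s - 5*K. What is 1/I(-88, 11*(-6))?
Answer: 1/374 ≈ 0.0026738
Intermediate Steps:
1/I(-88, 11*(-6)) = 1/(11*(-6) - 5*(-88)) = 1/(-66 + 440) = 1/374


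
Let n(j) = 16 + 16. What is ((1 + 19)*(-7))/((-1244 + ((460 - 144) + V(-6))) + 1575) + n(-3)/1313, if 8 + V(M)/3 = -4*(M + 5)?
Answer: -32700/166751 ≈ -0.19610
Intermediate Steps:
V(M) = -84 - 12*M (V(M) = -24 + 3*(-4*(M + 5)) = -24 + 3*(-4*(5 + M)) = -24 + 3*(-20 - 4*M) = -24 + (-60 - 12*M) = -84 - 12*M)
n(j) = 32
((1 + 19)*(-7))/((-1244 + ((460 - 144) + V(-6))) + 1575) + n(-3)/1313 = ((1 + 19)*(-7))/((-1244 + ((460 - 144) + (-84 - 12*(-6)))) + 1575) + 32/1313 = (20*(-7))/((-1244 + (316 + (-84 + 72))) + 1575) + 32*(1/1313) = -140/((-1244 + (316 - 12)) + 1575) + 32/1313 = -140/((-1244 + 304) + 1575) + 32/1313 = -140/(-940 + 1575) + 32/1313 = -140/635 + 32/1313 = -140*1/635 + 32/1313 = -28/127 + 32/1313 = -32700/166751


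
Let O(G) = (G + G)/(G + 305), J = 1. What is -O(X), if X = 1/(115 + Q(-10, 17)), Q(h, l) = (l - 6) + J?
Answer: -1/19368 ≈ -5.1632e-5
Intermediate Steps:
Q(h, l) = -5 + l (Q(h, l) = (l - 6) + 1 = (-6 + l) + 1 = -5 + l)
X = 1/127 (X = 1/(115 + (-5 + 17)) = 1/(115 + 12) = 1/127 ≈ 0.0078740)
O(G) = 2*G/(305 + G) (O(G) = (2*G)/(305 + G) = 2*G/(305 + G))
-O(X) = -2/(127*(305 + 1/127)) = -2/(127*38736/127) = -2*127/(127*38736) = -1*1/19368 = -1/19368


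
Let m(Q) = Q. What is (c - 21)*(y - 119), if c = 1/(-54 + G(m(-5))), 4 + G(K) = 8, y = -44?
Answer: 171313/50 ≈ 3426.3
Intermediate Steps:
G(K) = 4 (G(K) = -4 + 8 = 4)
c = -1/50 (c = 1/(-54 + 4) = 1/(-50) = -1/50 ≈ -0.020000)
(c - 21)*(y - 119) = (-1/50 - 21)*(-44 - 119) = -1051/50*(-163) = 171313/50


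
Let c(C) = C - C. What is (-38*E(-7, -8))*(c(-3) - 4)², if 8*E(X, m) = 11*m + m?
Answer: 7296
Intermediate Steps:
c(C) = 0
E(X, m) = 3*m/2 (E(X, m) = (11*m + m)/8 = (12*m)/8 = 3*m/2)
(-38*E(-7, -8))*(c(-3) - 4)² = (-57*(-8))*(0 - 4)² = -38*(-12)*(-4)² = 456*16 = 7296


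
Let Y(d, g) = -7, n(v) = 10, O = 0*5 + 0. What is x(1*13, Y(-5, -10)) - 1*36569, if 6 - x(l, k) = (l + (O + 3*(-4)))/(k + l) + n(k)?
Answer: -219439/6 ≈ -36573.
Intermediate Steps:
O = 0 (O = 0 + 0 = 0)
x(l, k) = -4 - (-12 + l)/(k + l) (x(l, k) = 6 - ((l + (0 + 3*(-4)))/(k + l) + 10) = 6 - ((l + (0 - 12))/(k + l) + 10) = 6 - ((l - 12)/(k + l) + 10) = 6 - ((-12 + l)/(k + l) + 10) = 6 - (10 + (-12 + l)/(k + l)) = 6 + (-10 - (-12 + l)/(k + l)) = -4 - (-12 + l)/(k + l))
x(1*13, Y(-5, -10)) - 1*36569 = (12 - 5*13 - 4*(-7))/(-7 + 1*13) - 1*36569 = (12 - 5*13 + 28)/(-7 + 13) - 36569 = (12 - 65 + 28)/6 - 36569 = (⅙)*(-25) - 36569 = -25/6 - 36569 = -219439/6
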